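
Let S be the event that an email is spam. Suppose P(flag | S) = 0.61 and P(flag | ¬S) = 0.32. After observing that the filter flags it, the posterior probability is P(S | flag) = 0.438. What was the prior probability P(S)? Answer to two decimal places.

P(S) = 0.29

Bayes' rule in odds form gives O(S|E) = O(S)·[P(E|S)/P(E|¬S)], hence O(S) = O(S|E)/LR.
Posterior odds = 0.438/(1−0.438) = 0.7794. LR = 0.61/0.32 = 1.9062.
Prior odds = 0.7794/1.9062 = 0.4089, so P(S) = 0.4089/(1+0.4089) ≈ 0.29.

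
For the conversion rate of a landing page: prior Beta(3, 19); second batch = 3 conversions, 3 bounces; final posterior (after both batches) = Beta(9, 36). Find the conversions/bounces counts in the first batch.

3 conversions and 14 bounces

Sequential conjugate updates are equivalent to a single update on the pooled data, so total successes = posterior α − prior α and total failures = posterior β − prior β.
Total across both batches: 9−3=6 conversions, 36−19=17 bounces.
Subtract the second batch: 6−3=3 conversions and 17−3=14 bounces.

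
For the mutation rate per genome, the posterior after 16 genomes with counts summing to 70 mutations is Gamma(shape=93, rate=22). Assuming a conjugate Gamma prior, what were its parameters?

Gamma(shape=23, rate=6)

A Gamma(α, β) prior (rate parametrization) on a Poisson rate with n observations summing to S gives posterior Gamma(α+S, β+n).
So α = 93 − 70 = 23 and β = 22 − 16 = 6.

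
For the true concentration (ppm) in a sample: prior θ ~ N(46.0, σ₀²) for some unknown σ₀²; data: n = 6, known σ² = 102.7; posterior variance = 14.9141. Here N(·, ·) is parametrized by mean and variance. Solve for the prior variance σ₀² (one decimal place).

For the Normal–Normal model with known σ², precisions add: τ_n = τ₀ + n/σ².
So 1/σ₀² = 1/14.9141 − 6/102.7 = 0.067051 − 0.058423 = 0.008628.
Hence σ₀² = 1/0.008628 ≈ 115.9.

σ₀² = 115.9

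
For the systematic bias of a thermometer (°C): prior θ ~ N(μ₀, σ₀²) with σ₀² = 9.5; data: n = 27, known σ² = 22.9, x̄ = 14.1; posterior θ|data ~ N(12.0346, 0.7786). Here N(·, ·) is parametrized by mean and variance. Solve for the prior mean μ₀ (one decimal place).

μ₀ = -11.1

The posterior mean is a precision-weighted average: μ_n = (τ₀μ₀ + τ_data·x̄)/(τ₀+τ_data), with τ₀=1/σ₀² and τ_data=n/σ².
Here τ₀ = 1/9.5 = 0.105263 and τ_data = 27/22.9 = 1.179039, so τ_n = 1.284302.
Rearranging for μ₀: μ₀ = (μ_n·τ_n − τ_data·x̄)/τ₀ = (12.0346·1.284302 − 1.179039·14.1) / 0.105263 = -1.168389/0.105263 ≈ -11.1.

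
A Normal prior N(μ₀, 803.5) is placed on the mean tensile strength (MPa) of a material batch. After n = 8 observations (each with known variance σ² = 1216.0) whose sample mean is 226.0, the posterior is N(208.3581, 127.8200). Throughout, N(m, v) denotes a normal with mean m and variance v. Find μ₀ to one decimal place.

With known observation variance, the Normal–Normal posterior has precision τ_n = τ₀ + n/σ² and mean μ_n = (τ₀μ₀ + (n/σ²)x̄)/τ_n.
Here τ₀ = 1/803.5 = 0.001245 and τ_data = 8/1216.0 = 0.006579, so τ_n = 0.007824.
Rearranging for μ₀: μ₀ = (μ_n·τ_n − τ_data·x̄)/τ₀ = (208.3581·0.007824 − 0.006579·226.0) / 0.001245 = 0.143340/0.001245 ≈ 115.1.

μ₀ = 115.1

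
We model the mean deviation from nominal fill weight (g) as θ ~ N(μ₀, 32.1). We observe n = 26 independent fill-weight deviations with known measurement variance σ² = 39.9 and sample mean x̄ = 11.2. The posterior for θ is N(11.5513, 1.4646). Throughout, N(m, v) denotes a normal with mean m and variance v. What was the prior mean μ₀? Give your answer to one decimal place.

μ₀ = 18.9

The posterior mean is a precision-weighted average: μ_n = (τ₀μ₀ + τ_data·x̄)/(τ₀+τ_data), with τ₀=1/σ₀² and τ_data=n/σ².
Here τ₀ = 1/32.1 = 0.031153 and τ_data = 26/39.9 = 0.651629, so τ_n = 0.682782.
Rearranging for μ₀: μ₀ = (μ_n·τ_n − τ_data·x̄)/τ₀ = (11.5513·0.682782 − 0.651629·11.2) / 0.031153 = 0.588775/0.031153 ≈ 18.9.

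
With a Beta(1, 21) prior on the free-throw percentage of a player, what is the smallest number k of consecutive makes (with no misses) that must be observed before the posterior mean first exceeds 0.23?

k = 6

After k makes and 0 misses the posterior is Beta(1+k, 21), with mean (1+k)/(1+21+k).
Set (1+k)/(22+k) > 0.23 and solve: k > (0.23·22 − 1)/(1 − 0.23) = 5.273.
The smallest integer exceeding 5.273 is 6.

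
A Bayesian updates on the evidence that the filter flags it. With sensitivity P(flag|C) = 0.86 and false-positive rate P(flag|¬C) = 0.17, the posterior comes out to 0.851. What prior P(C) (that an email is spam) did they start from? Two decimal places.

Bayes' rule in odds form gives O(C|E) = O(C)·[P(E|C)/P(E|¬C)], hence O(C) = O(C|E)/LR.
Posterior odds = 0.851/(1−0.851) = 5.7114. LR = 0.86/0.17 = 5.0588.
Prior odds = 5.7114/5.0588 = 1.1290, so P(C) = 1.1290/(1+1.1290) ≈ 0.53.

P(C) = 0.53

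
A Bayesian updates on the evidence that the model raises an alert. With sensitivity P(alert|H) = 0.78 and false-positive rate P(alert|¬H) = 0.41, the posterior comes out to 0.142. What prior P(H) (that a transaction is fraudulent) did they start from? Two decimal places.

P(H) = 0.08

Bayes' rule in odds form gives O(H|E) = O(H)·[P(E|H)/P(E|¬H)], hence O(H) = O(H|E)/LR.
Posterior odds = 0.142/(1−0.142) = 0.1655. LR = 0.78/0.41 = 1.9024.
Prior odds = 0.1655/1.9024 = 0.0870, so P(H) = 0.0870/(1+0.0870) ≈ 0.08.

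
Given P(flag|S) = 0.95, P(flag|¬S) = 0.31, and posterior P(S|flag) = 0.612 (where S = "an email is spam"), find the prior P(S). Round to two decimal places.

P(S) = 0.34

In odds form, posterior odds = prior odds × likelihood ratio, so prior odds = posterior odds ÷ LR.
Posterior odds = 0.612/(1−0.612) = 1.5773. LR = 0.95/0.31 = 3.0645.
Prior odds = 1.5773/3.0645 = 0.5147, so P(S) = 0.5147/(1+0.5147) ≈ 0.34.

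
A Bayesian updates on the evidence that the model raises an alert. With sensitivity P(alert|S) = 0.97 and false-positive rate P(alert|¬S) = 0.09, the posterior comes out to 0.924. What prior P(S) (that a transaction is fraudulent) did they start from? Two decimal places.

P(S) = 0.53

In odds form, posterior odds = prior odds × likelihood ratio, so prior odds = posterior odds ÷ LR.
Posterior odds = 0.924/(1−0.924) = 12.1579. LR = 0.97/0.09 = 10.7778.
Prior odds = 12.1579/10.7778 = 1.1281, so P(S) = 1.1281/(1+1.1281) ≈ 0.53.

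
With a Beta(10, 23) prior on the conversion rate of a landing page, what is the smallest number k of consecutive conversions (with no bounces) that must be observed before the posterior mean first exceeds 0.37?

k = 4

After k conversions and 0 bounces the posterior is Beta(10+k, 23), with mean (10+k)/(10+23+k).
Set (10+k)/(33+k) > 0.37 and solve: k > (0.37·33 − 10)/(1 − 0.37) = 3.508.
The smallest integer exceeding 3.508 is 4.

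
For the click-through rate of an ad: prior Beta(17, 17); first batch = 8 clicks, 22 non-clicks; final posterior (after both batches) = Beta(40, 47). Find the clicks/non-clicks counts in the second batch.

15 clicks and 8 non-clicks

Sequential conjugate updates are equivalent to a single update on the pooled data, so total successes = posterior α − prior α and total failures = posterior β − prior β.
Total across both batches: 40−17=23 clicks, 47−17=30 non-clicks.
Subtract the first batch: 23−8=15 clicks and 30−22=8 non-clicks.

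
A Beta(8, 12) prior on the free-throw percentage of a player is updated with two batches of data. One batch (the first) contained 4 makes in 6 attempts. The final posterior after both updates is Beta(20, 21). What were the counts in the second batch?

Because Beta–binomial updating is additive in the counts, the combined data contributed (α_post−α_prior, β_post−β_prior) successes and failures.
Total across both batches: 20−8=12 makes, 21−12=9 misses.
Subtract the first batch: 12−4=8 makes and 9−2=7 misses.

8 makes and 7 misses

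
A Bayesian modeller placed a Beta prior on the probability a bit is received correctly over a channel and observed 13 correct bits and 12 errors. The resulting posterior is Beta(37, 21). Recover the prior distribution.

A Beta(a, b) prior with s successes and f failures in binomial data gives a Beta(a+s, b+f) posterior.
Subtract the data counts: 37−13=24, 21−12=9.

Beta(24, 9)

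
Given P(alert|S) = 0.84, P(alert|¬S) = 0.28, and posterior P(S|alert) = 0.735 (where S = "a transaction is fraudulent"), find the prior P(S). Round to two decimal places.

P(S) = 0.48

In odds form, posterior odds = prior odds × likelihood ratio, so prior odds = posterior odds ÷ LR.
Posterior odds = 0.735/(1−0.735) = 2.7736. LR = 0.84/0.28 = 3.0000.
Prior odds = 2.7736/3.0000 = 0.9245, so P(S) = 0.9245/(1+0.9245) ≈ 0.48.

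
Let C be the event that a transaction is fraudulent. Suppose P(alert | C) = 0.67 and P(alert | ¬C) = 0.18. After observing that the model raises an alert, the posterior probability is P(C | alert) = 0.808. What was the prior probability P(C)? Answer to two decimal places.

In odds form, posterior odds = prior odds × likelihood ratio, so prior odds = posterior odds ÷ LR.
Posterior odds = 0.808/(1−0.808) = 4.2083. LR = 0.67/0.18 = 3.7222.
Prior odds = 4.2083/3.7222 = 1.1306, so P(C) = 1.1306/(1+1.1306) ≈ 0.53.

P(C) = 0.53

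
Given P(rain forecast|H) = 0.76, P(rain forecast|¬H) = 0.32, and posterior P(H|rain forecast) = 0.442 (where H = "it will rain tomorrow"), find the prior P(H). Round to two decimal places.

P(H) = 0.25

In odds form, posterior odds = prior odds × likelihood ratio, so prior odds = posterior odds ÷ LR.
Posterior odds = 0.442/(1−0.442) = 0.7921. LR = 0.76/0.32 = 2.3750.
Prior odds = 0.7921/2.3750 = 0.3335, so P(H) = 0.3335/(1+0.3335) ≈ 0.25.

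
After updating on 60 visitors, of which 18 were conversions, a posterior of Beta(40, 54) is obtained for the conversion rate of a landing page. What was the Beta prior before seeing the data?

Under Beta–binomial conjugacy the posterior parameters are (a+s, b+f).
So a = 40 − 18 = 22 and b = 54 − 42 = 12.

Beta(22, 12)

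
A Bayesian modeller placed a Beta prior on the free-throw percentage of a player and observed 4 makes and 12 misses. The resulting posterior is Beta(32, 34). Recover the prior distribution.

Beta(28, 22)

Beta is conjugate to the binomial likelihood: posterior = Beta(α+s, β+f).
So α = 32 − 4 = 28 and β = 34 − 12 = 22.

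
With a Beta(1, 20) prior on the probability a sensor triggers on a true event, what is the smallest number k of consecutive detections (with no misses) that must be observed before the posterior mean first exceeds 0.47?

After k detections and 0 misses the posterior is Beta(1+k, 20), with mean (1+k)/(1+20+k).
Set (1+k)/(21+k) > 0.47 and solve: k > (0.47·21 − 1)/(1 − 0.47) = 16.736.
The smallest integer exceeding 16.736 is 17.

k = 17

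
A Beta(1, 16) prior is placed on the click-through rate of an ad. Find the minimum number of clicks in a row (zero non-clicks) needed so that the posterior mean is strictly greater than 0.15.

After k clicks and 0 non-clicks the posterior is Beta(1+k, 16), with mean (1+k)/(1+16+k).
Set (1+k)/(17+k) > 0.15 and solve: k > (0.15·17 − 1)/(1 − 0.15) = 1.824.
The smallest integer exceeding 1.824 is 2.

k = 2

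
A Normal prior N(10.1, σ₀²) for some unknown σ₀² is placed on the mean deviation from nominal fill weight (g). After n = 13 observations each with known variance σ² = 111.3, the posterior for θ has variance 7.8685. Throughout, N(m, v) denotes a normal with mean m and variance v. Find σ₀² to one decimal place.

Posterior precision equals prior precision plus data precision: 1/σ_n² = 1/σ₀² + n/σ².
So 1/σ₀² = 1/7.8685 − 13/111.3 = 0.127089 − 0.116801 = 0.010288.
Hence σ₀² = 1/0.010288 ≈ 97.2.

σ₀² = 97.2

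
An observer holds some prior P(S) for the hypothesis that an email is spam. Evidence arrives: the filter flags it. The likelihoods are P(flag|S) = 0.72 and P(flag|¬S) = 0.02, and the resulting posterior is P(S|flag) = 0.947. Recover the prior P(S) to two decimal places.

P(S) = 0.33

Bayes' rule in odds form gives O(S|E) = O(S)·[P(E|S)/P(E|¬S)], hence O(S) = O(S|E)/LR.
Posterior odds = 0.947/(1−0.947) = 17.8679. LR = 0.72/0.02 = 36.0000.
Prior odds = 17.8679/36.0000 = 0.4963, so P(S) = 0.4963/(1+0.4963) ≈ 0.33.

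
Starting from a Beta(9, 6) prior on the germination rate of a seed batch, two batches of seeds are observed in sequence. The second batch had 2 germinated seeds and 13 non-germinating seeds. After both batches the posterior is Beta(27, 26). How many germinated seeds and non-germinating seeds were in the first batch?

16 germinated seeds and 7 non-germinating seeds

Because Beta–binomial updating is additive in the counts, the combined data contributed (α_post−α_prior, β_post−β_prior) successes and failures.
Total across both batches: 27−9=18 germinated seeds, 26−6=20 non-germinating seeds.
Subtract the second batch: 18−2=16 germinated seeds and 20−13=7 non-germinating seeds.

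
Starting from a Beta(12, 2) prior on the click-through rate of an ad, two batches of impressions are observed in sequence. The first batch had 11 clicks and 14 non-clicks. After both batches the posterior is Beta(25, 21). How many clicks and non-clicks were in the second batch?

2 clicks and 5 non-clicks

Because Beta–binomial updating is additive in the counts, the combined data contributed (α_post−α_prior, β_post−β_prior) successes and failures.
Total across both batches: 25−12=13 clicks, 21−2=19 non-clicks.
Subtract the first batch: 13−11=2 clicks and 19−14=5 non-clicks.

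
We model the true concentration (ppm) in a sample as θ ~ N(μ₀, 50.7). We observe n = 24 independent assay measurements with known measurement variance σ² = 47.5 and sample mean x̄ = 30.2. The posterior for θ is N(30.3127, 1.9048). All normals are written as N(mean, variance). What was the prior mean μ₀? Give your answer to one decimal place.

μ₀ = 33.2

With known observation variance, the Normal–Normal posterior has precision τ_n = τ₀ + n/σ² and mean μ_n = (τ₀μ₀ + (n/σ²)x̄)/τ_n.
Here τ₀ = 1/50.7 = 0.019724 and τ_data = 24/47.5 = 0.505263, so τ_n = 0.524987.
Rearranging for μ₀: μ₀ = (μ_n·τ_n − τ_data·x̄)/τ₀ = (30.3127·0.524987 − 0.505263·30.2) / 0.019724 = 0.654831/0.019724 ≈ 33.2.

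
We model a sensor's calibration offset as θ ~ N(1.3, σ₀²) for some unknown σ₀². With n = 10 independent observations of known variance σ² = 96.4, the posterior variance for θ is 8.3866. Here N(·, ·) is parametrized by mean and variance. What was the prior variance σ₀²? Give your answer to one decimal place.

σ₀² = 64.5

For the Normal–Normal model with known σ², precisions add: τ_n = τ₀ + n/σ².
So 1/σ₀² = 1/8.3866 − 10/96.4 = 0.119238 − 0.103734 = 0.015504.
Hence σ₀² = 1/0.015504 ≈ 64.5.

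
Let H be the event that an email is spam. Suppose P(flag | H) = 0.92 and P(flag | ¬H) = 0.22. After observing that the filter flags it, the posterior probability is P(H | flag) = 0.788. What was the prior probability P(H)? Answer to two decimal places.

P(H) = 0.47

In odds form, posterior odds = prior odds × likelihood ratio, so prior odds = posterior odds ÷ LR.
Posterior odds = 0.788/(1−0.788) = 3.7170. LR = 0.92/0.22 = 4.1818.
Prior odds = 3.7170/4.1818 = 0.8889, so P(H) = 0.8889/(1+0.8889) ≈ 0.47.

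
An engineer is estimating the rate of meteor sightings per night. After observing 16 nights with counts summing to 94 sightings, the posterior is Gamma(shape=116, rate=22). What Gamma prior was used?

Gamma(shape=22, rate=6)

Gamma–Poisson conjugacy: posterior shape = α + Σxᵢ, posterior rate = β + n.
So α = 116 − 94 = 22 and β = 22 − 16 = 6.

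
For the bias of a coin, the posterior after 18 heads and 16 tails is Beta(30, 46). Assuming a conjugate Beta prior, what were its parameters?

Beta(12, 30)

Beta is conjugate to the binomial likelihood: posterior = Beta(α+s, β+f).
Subtract the data counts: 30−18=12, 46−16=30.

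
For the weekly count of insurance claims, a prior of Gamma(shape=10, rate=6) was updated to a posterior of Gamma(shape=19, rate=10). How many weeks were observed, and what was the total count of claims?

n = 4 weeks with total 9 claims

A Gamma(α, β) prior (rate parametrization) on a Poisson rate with n observations summing to S gives posterior Gamma(α+S, β+n).
Matching: Σxᵢ = 19 − 10 = 9 and n = 10 − 6 = 4.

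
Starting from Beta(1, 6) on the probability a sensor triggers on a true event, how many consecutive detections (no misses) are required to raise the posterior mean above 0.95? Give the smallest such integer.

k = 114

After k detections and 0 misses the posterior is Beta(1+k, 6), with mean (1+k)/(1+6+k).
Set (1+k)/(7+k) > 0.95 and solve: k > (0.95·7 − 1)/(1 − 0.95) = 113.000.
The smallest integer exceeding 113.000 is 114.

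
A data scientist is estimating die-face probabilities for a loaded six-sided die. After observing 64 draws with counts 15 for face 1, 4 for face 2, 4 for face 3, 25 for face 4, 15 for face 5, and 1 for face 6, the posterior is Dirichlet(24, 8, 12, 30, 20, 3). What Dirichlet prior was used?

Dirichlet(9, 4, 8, 5, 5, 2)

For a Dirichlet(α) prior with multinomial counts c, the posterior is Dirichlet(α + c) componentwise.
Subtract each count from the matching posterior parameter: 24−15=9, 8−4=4, 12−4=8, 30−25=5, 20−15=5, 3−1=2.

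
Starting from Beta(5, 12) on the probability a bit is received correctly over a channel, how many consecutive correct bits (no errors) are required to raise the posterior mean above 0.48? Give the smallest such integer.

After k correct bits and 0 errors the posterior is Beta(5+k, 12), with mean (5+k)/(5+12+k).
Set (5+k)/(17+k) > 0.48 and solve: k > (0.48·17 − 5)/(1 − 0.48) = 6.077.
The smallest integer exceeding 6.077 is 7.

k = 7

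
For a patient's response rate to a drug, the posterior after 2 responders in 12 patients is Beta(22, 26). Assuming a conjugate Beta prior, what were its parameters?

Beta(20, 16)

Beta is conjugate to the binomial likelihood: posterior = Beta(a+s, b+f).
So a = 22 − 2 = 20 and b = 26 − 10 = 16.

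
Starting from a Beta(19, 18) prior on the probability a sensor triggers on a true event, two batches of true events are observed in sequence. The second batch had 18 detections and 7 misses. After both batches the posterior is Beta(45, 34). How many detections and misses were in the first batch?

8 detections and 9 misses

Sequential conjugate updates are equivalent to a single update on the pooled data, so total successes = posterior α − prior α and total failures = posterior β − prior β.
Total across both batches: 45−19=26 detections, 34−18=16 misses.
Subtract the second batch: 26−18=8 detections and 16−7=9 misses.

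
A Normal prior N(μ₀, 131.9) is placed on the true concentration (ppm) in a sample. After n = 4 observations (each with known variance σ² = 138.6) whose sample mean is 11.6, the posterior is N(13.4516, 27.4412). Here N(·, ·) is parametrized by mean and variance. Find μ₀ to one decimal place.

μ₀ = 20.5

With known observation variance, the Normal–Normal posterior has precision τ_n = τ₀ + n/σ² and mean μ_n = (τ₀μ₀ + (n/σ²)x̄)/τ_n.
Here τ₀ = 1/131.9 = 0.007582 and τ_data = 4/138.6 = 0.028860, so τ_n = 0.036442.
Rearranging for μ₀: μ₀ = (μ_n·τ_n − τ_data·x̄)/τ₀ = (13.4516·0.036442 − 0.028860·11.6) / 0.007582 = 0.155427/0.007582 ≈ 20.5.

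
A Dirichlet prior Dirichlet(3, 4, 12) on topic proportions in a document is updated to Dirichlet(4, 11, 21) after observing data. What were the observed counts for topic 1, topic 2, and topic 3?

For a Dirichlet(α) prior with multinomial counts c, the posterior is Dirichlet(α + c) componentwise.
Counts are posterior − prior componentwise: 4−3=1, 11−4=7, 21−12=9.

counts (1, 7, 9)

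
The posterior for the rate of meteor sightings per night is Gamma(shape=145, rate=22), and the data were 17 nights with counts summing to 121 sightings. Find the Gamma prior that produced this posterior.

A Gamma(α, β) prior (rate parametrization) on a Poisson rate with n observations summing to S gives posterior Gamma(α+S, β+n).
So α = 145 − 121 = 24 and β = 22 − 17 = 5.

Gamma(shape=24, rate=5)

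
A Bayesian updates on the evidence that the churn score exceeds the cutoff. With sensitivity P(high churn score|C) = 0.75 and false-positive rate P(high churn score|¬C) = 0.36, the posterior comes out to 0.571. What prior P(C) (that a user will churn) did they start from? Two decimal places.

Bayes' rule in odds form gives O(C|E) = O(C)·[P(E|C)/P(E|¬C)], hence O(C) = O(C|E)/LR.
Posterior odds = 0.571/(1−0.571) = 1.3310. LR = 0.75/0.36 = 2.0833.
Prior odds = 1.3310/2.0833 = 0.6389, so P(C) = 0.6389/(1+0.6389) ≈ 0.39.

P(C) = 0.39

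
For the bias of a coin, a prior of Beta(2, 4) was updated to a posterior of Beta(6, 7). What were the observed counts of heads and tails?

A Beta(a, b) prior with s successes and f failures in binomial data gives a Beta(a+s, b+f) posterior.
So s = 6 − 2 = 4 and f = 7 − 4 = 3.

4 heads and 3 tails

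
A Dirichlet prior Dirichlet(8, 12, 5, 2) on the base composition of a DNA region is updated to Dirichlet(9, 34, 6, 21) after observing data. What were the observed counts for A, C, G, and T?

counts (1, 22, 1, 19)

For a Dirichlet(α) prior with multinomial counts c, the posterior is Dirichlet(α + c) componentwise.
Counts are posterior − prior componentwise: 9−8=1, 34−12=22, 6−5=1, 21−2=19.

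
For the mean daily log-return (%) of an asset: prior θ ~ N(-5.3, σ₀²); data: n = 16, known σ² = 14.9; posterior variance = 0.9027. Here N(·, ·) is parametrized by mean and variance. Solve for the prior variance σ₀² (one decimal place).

For the Normal–Normal model with known σ², precisions add: τ_n = τ₀ + n/σ².
So 1/σ₀² = 1/0.9027 − 16/14.9 = 1.107788 − 1.073826 = 0.033962.
Hence σ₀² = 1/0.033962 ≈ 29.4.

σ₀² = 29.4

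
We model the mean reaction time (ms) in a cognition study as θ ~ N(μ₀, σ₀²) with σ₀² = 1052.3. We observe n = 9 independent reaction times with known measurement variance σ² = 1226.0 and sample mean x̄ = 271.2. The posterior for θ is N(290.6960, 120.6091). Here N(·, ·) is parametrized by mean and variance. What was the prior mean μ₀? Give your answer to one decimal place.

With known observation variance, the Normal–Normal posterior has precision τ_n = τ₀ + n/σ² and mean μ_n = (τ₀μ₀ + (n/σ²)x̄)/τ_n.
Here τ₀ = 1/1052.3 = 0.000950 and τ_data = 9/1226.0 = 0.007341, so τ_n = 0.008291.
Rearranging for μ₀: μ₀ = (μ_n·τ_n − τ_data·x̄)/τ₀ = (290.6960·0.008291 − 0.007341·271.2) / 0.000950 = 0.419281/0.000950 ≈ 441.3.

μ₀ = 441.3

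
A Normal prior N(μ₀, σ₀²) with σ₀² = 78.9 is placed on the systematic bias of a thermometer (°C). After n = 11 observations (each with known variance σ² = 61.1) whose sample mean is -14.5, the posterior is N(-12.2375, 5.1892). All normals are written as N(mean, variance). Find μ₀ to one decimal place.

The posterior mean is a precision-weighted average: μ_n = (τ₀μ₀ + τ_data·x̄)/(τ₀+τ_data), with τ₀=1/σ₀² and τ_data=n/σ².
Here τ₀ = 1/78.9 = 0.012674 and τ_data = 11/61.1 = 0.180033, so τ_n = 0.192707.
Rearranging for μ₀: μ₀ = (μ_n·τ_n − τ_data·x̄)/τ₀ = (-12.2375·0.192707 − 0.180033·-14.5) / 0.012674 = 0.252227/0.012674 ≈ 19.9.

μ₀ = 19.9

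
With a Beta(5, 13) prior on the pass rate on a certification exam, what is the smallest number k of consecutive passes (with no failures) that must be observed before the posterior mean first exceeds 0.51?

After k passes and 0 failures the posterior is Beta(5+k, 13), with mean (5+k)/(5+13+k).
Set (5+k)/(18+k) > 0.51 and solve: k > (0.51·18 − 5)/(1 − 0.51) = 8.531.
The smallest integer exceeding 8.531 is 9, and checking k=9: (14)/(27) = 0.5185 > 0.51.

k = 9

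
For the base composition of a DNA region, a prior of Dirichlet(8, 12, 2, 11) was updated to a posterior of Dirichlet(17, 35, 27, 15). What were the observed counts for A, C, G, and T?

For a Dirichlet(α) prior with multinomial counts c, the posterior is Dirichlet(α + c) componentwise.
Counts are posterior − prior componentwise: 17−8=9, 35−12=23, 27−2=25, 15−11=4.

counts (9, 23, 25, 4)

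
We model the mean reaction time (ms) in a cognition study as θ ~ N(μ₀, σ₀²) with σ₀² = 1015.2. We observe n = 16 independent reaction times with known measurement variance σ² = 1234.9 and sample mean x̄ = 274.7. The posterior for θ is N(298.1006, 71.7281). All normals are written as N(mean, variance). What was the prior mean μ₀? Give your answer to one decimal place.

The posterior mean is a precision-weighted average: μ_n = (τ₀μ₀ + τ_data·x̄)/(τ₀+τ_data), with τ₀=1/σ₀² and τ_data=n/σ².
Here τ₀ = 1/1015.2 = 0.000985 and τ_data = 16/1234.9 = 0.012957, so τ_n = 0.013942.
Rearranging for μ₀: μ₀ = (μ_n·τ_n − τ_data·x̄)/τ₀ = (298.1006·0.013942 − 0.012957·274.7) / 0.000985 = 0.596831/0.000985 ≈ 605.9.

μ₀ = 605.9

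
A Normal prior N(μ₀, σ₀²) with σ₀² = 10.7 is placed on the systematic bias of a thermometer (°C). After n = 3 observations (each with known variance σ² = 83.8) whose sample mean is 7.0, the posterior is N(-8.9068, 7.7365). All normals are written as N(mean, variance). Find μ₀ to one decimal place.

μ₀ = -15.0

The posterior mean is a precision-weighted average: μ_n = (τ₀μ₀ + τ_data·x̄)/(τ₀+τ_data), with τ₀=1/σ₀² and τ_data=n/σ².
Here τ₀ = 1/10.7 = 0.093458 and τ_data = 3/83.8 = 0.035800, so τ_n = 0.129258.
Rearranging for μ₀: μ₀ = (μ_n·τ_n − τ_data·x̄)/τ₀ = (-8.9068·0.129258 − 0.035800·7.0) / 0.093458 = -1.401875/0.093458 ≈ -15.0.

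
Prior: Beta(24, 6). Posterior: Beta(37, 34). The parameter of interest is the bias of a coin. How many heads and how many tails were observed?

A Beta(a, b) prior with s successes and f failures in binomial data gives a Beta(a+s, b+f) posterior.
Match parameters: s=37−24=13, f=34−6=28.

13 heads and 28 tails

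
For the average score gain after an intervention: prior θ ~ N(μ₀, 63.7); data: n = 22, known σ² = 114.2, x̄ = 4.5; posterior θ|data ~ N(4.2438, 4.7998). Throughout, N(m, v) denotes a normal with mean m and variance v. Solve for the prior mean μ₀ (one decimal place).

μ₀ = 1.1

The posterior mean is a precision-weighted average: μ_n = (τ₀μ₀ + τ_data·x̄)/(τ₀+τ_data), with τ₀=1/σ₀² and τ_data=n/σ².
Here τ₀ = 1/63.7 = 0.015699 and τ_data = 22/114.2 = 0.192644, so τ_n = 0.208343.
Rearranging for μ₀: μ₀ = (μ_n·τ_n − τ_data·x̄)/τ₀ = (4.2438·0.208343 − 0.192644·4.5) / 0.015699 = 0.017268/0.015699 ≈ 1.1.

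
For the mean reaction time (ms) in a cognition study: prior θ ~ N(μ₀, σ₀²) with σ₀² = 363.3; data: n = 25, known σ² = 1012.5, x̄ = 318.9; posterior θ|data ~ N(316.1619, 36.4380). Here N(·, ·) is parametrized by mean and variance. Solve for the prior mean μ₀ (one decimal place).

With known observation variance, the Normal–Normal posterior has precision τ_n = τ₀ + n/σ² and mean μ_n = (τ₀μ₀ + (n/σ²)x̄)/τ_n.
Here τ₀ = 1/363.3 = 0.002753 and τ_data = 25/1012.5 = 0.024691, so τ_n = 0.027444.
Rearranging for μ₀: μ₀ = (μ_n·τ_n − τ_data·x̄)/τ₀ = (316.1619·0.027444 − 0.024691·318.9) / 0.002753 = 0.802787/0.002753 ≈ 291.6.

μ₀ = 291.6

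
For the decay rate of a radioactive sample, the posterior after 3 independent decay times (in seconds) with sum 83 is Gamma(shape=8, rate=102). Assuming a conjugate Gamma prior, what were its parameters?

Gamma(shape=5, rate=19)

For an exponential likelihood with a Gamma(α, β) prior on the rate, n observations with total T give posterior Gamma(α+n, β+T).
So α = 8 − 3 = 5 and β = 102 − 83 = 19.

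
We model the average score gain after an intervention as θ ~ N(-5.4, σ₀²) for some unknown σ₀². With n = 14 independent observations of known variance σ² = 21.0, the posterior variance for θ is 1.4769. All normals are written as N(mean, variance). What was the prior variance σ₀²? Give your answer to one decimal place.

For the Normal–Normal model with known σ², precisions add: τ_n = τ₀ + n/σ².
So 1/σ₀² = 1/1.4769 − 14/21.0 = 0.677094 − 0.666667 = 0.010427.
Hence σ₀² = 1/0.010427 ≈ 95.9.

σ₀² = 95.9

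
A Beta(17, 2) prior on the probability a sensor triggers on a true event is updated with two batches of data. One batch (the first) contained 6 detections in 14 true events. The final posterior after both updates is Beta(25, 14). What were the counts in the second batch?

Because Beta–binomial updating is additive in the counts, the combined data contributed (α_post−α_prior, β_post−β_prior) successes and failures.
Total across both batches: 25−17=8 detections, 14−2=12 misses.
Subtract the first batch: 8−6=2 detections and 12−8=4 misses.

2 detections and 4 misses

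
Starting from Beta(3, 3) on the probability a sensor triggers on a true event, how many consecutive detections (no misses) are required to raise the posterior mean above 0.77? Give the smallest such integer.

After k detections and 0 misses the posterior is Beta(3+k, 3), with mean (3+k)/(3+3+k).
Set (3+k)/(6+k) > 0.77 and solve: k > (0.77·6 − 3)/(1 − 0.77) = 7.043.
The smallest integer exceeding 7.043 is 8, and checking k=8: (11)/(14) = 0.7857 > 0.77.

k = 8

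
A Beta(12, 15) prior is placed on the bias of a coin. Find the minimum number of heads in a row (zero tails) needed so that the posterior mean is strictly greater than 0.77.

After k heads and 0 tails the posterior is Beta(12+k, 15), with mean (12+k)/(12+15+k).
Set (12+k)/(27+k) > 0.77 and solve: k > (0.77·27 − 12)/(1 − 0.77) = 38.217.
The smallest integer exceeding 38.217 is 39.

k = 39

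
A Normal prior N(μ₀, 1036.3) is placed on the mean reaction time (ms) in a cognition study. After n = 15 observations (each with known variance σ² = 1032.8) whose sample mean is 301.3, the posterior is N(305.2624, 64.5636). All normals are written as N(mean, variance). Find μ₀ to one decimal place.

With known observation variance, the Normal–Normal posterior has precision τ_n = τ₀ + n/σ² and mean μ_n = (τ₀μ₀ + (n/σ²)x̄)/τ_n.
Here τ₀ = 1/1036.3 = 0.000965 and τ_data = 15/1032.8 = 0.014524, so τ_n = 0.015489.
Rearranging for μ₀: μ₀ = (μ_n·τ_n − τ_data·x̄)/τ₀ = (305.2624·0.015489 − 0.014524·301.3) / 0.000965 = 0.352128/0.000965 ≈ 364.9.

μ₀ = 364.9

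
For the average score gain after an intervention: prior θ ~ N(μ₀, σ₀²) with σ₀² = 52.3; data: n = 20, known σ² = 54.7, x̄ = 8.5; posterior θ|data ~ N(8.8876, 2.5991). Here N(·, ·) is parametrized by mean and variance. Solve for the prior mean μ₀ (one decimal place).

μ₀ = 16.3

The posterior mean is a precision-weighted average: μ_n = (τ₀μ₀ + τ_data·x̄)/(τ₀+τ_data), with τ₀=1/σ₀² and τ_data=n/σ².
Here τ₀ = 1/52.3 = 0.019120 and τ_data = 20/54.7 = 0.365631, so τ_n = 0.384751.
Rearranging for μ₀: μ₀ = (μ_n·τ_n − τ_data·x̄)/τ₀ = (8.8876·0.384751 − 0.365631·8.5) / 0.019120 = 0.311649/0.019120 ≈ 16.3.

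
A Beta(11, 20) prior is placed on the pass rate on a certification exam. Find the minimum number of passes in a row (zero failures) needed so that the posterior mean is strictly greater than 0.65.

k = 27

After k passes and 0 failures the posterior is Beta(11+k, 20), with mean (11+k)/(11+20+k).
Set (11+k)/(31+k) > 0.65 and solve: k > (0.65·31 − 11)/(1 − 0.65) = 26.143.
The smallest integer exceeding 26.143 is 27, and checking k=27: (38)/(58) = 0.6552 > 0.65.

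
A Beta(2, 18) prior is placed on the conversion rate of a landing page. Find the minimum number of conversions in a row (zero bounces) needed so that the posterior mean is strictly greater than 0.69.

After k conversions and 0 bounces the posterior is Beta(2+k, 18), with mean (2+k)/(2+18+k).
Set (2+k)/(20+k) > 0.69 and solve: k > (0.69·20 − 2)/(1 − 0.69) = 38.065.
The smallest integer exceeding 38.065 is 39, and checking k=39: (41)/(59) = 0.6949 > 0.69.

k = 39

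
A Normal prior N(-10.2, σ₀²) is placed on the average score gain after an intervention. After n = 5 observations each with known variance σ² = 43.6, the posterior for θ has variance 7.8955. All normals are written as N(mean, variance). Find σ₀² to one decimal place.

σ₀² = 83.5

For the Normal–Normal model with known σ², precisions add: τ_n = τ₀ + n/σ².
So 1/σ₀² = 1/7.8955 − 5/43.6 = 0.126654 − 0.114679 = 0.011975.
Hence σ₀² = 1/0.011975 ≈ 83.5.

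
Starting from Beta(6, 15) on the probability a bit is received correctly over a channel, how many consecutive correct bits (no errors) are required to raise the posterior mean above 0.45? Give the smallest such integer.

After k correct bits and 0 errors the posterior is Beta(6+k, 15), with mean (6+k)/(6+15+k).
Set (6+k)/(21+k) > 0.45 and solve: k > (0.45·21 − 6)/(1 − 0.45) = 6.273.
The smallest integer exceeding 6.273 is 7.

k = 7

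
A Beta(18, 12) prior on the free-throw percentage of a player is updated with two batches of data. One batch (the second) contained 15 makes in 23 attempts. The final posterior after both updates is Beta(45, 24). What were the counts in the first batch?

12 makes and 4 misses

Sequential conjugate updates are equivalent to a single update on the pooled data, so total successes = posterior α − prior α and total failures = posterior β − prior β.
Total across both batches: 45−18=27 makes, 24−12=12 misses.
Subtract the second batch: 27−15=12 makes and 12−8=4 misses.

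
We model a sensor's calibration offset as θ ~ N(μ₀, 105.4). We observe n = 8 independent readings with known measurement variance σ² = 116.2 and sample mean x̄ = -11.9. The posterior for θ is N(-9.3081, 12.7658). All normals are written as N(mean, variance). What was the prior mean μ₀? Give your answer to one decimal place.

μ₀ = 9.5

With known observation variance, the Normal–Normal posterior has precision τ_n = τ₀ + n/σ² and mean μ_n = (τ₀μ₀ + (n/σ²)x̄)/τ_n.
Here τ₀ = 1/105.4 = 0.009488 and τ_data = 8/116.2 = 0.068847, so τ_n = 0.078335.
Rearranging for μ₀: μ₀ = (μ_n·τ_n − τ_data·x̄)/τ₀ = (-9.3081·0.078335 − 0.068847·-11.9) / 0.009488 = 0.090129/0.009488 ≈ 9.5.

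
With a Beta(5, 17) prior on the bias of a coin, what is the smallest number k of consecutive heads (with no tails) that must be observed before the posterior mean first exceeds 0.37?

After k heads and 0 tails the posterior is Beta(5+k, 17), with mean (5+k)/(5+17+k).
Set (5+k)/(22+k) > 0.37 and solve: k > (0.37·22 − 5)/(1 − 0.37) = 4.984.
The smallest integer exceeding 4.984 is 5, and checking k=5: (10)/(27) = 0.3704 > 0.37.

k = 5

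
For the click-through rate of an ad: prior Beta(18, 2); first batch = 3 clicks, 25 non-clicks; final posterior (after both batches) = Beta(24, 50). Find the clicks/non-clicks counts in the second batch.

Sequential conjugate updates are equivalent to a single update on the pooled data, so total successes = posterior α − prior α and total failures = posterior β − prior β.
Total across both batches: 24−18=6 clicks, 50−2=48 non-clicks.
Subtract the first batch: 6−3=3 clicks and 48−25=23 non-clicks.

3 clicks and 23 non-clicks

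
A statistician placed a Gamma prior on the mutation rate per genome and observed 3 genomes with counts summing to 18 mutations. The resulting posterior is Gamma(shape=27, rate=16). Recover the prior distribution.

Gamma(shape=9, rate=13)

Gamma–Poisson conjugacy: posterior shape = α + Σxᵢ, posterior rate = β + n.
So α = 27 − 18 = 9 and β = 16 − 3 = 13.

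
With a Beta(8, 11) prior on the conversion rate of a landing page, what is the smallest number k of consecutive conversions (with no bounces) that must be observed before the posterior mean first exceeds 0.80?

After k conversions and 0 bounces the posterior is Beta(8+k, 11), with mean (8+k)/(8+11+k).
Set (8+k)/(19+k) > 0.80 and solve: k > (0.80·19 − 8)/(1 − 0.80) = 36.000.
The smallest integer exceeding 36.000 is 37, and checking k=37: (45)/(56) = 0.8036 > 0.80.

k = 37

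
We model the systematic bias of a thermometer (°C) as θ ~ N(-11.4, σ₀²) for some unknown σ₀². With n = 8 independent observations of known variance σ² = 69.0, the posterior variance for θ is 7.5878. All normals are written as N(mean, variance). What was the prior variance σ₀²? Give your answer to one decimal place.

σ₀² = 63.1

Posterior precision equals prior precision plus data precision: 1/σ_n² = 1/σ₀² + n/σ².
So 1/σ₀² = 1/7.5878 − 8/69.0 = 0.131791 − 0.115942 = 0.015849.
Hence σ₀² = 1/0.015849 ≈ 63.1.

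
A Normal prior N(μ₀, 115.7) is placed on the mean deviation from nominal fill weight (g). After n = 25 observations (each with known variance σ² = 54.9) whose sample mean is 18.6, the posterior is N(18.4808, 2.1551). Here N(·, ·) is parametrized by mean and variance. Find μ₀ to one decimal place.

The posterior mean is a precision-weighted average: μ_n = (τ₀μ₀ + τ_data·x̄)/(τ₀+τ_data), with τ₀=1/σ₀² and τ_data=n/σ².
Here τ₀ = 1/115.7 = 0.008643 and τ_data = 25/54.9 = 0.455373, so τ_n = 0.464016.
Rearranging for μ₀: μ₀ = (μ_n·τ_n − τ_data·x̄)/τ₀ = (18.4808·0.464016 − 0.455373·18.6) / 0.008643 = 0.105449/0.008643 ≈ 12.2.

μ₀ = 12.2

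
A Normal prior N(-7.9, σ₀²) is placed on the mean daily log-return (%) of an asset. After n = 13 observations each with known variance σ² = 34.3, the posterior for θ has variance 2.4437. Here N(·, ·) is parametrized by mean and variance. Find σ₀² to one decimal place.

σ₀² = 33.1

For the Normal–Normal model with known σ², precisions add: τ_n = τ₀ + n/σ².
So 1/σ₀² = 1/2.4437 − 13/34.3 = 0.409216 − 0.379009 = 0.030207.
Hence σ₀² = 1/0.030207 ≈ 33.1.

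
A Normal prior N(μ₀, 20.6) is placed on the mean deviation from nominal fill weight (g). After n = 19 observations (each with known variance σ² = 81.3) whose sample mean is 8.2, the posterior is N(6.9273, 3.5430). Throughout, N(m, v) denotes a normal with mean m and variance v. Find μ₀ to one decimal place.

μ₀ = 0.8

With known observation variance, the Normal–Normal posterior has precision τ_n = τ₀ + n/σ² and mean μ_n = (τ₀μ₀ + (n/σ²)x̄)/τ_n.
Here τ₀ = 1/20.6 = 0.048544 and τ_data = 19/81.3 = 0.233702, so τ_n = 0.282246.
Rearranging for μ₀: μ₀ = (μ_n·τ_n − τ_data·x̄)/τ₀ = (6.9273·0.282246 − 0.233702·8.2) / 0.048544 = 0.038846/0.048544 ≈ 0.8.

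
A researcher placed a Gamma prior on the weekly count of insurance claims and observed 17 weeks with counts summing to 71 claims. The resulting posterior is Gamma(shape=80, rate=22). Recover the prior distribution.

Gamma(shape=9, rate=5)

A Gamma(α, β) prior (rate parametrization) on a Poisson rate with n observations summing to S gives posterior Gamma(α+S, β+n).
So α = 80 − 71 = 9 and β = 22 − 17 = 5.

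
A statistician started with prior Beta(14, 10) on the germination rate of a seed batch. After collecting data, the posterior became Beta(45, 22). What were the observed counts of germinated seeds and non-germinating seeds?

Under Beta–binomial conjugacy the posterior parameters are (a+s, b+f).
So s = 45 − 14 = 31 and f = 22 − 10 = 12.

31 germinated seeds and 12 non-germinating seeds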